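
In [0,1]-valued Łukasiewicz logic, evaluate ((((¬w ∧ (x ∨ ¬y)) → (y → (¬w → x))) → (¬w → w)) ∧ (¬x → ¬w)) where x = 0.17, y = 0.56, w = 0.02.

¬w: Łukasiewicz ¬ gives 1 − 0.02 = 0.98
¬y: Łukasiewicz ¬ gives 1 − 0.56 = 0.44
(x ∨ ¬y) = max(0.17, 0.44) = 0.44
(¬w ∧ (x ∨ ¬y)) = min(0.98, 0.44) = 0.44
¬w: Łukasiewicz ¬ gives 1 − 0.02 = 0.98
(¬w → x): min(1, 1 − 0.98 + 0.17) = 0.19
(y → (¬w → x)): min(1, 1 − 0.56 + 0.19) = 0.63
((¬w ∧ (x ∨ ¬y)) → (y → (¬w → x))): min(1, 1 − 0.44 + 0.63) = 1
¬w: Łukasiewicz ¬ gives 1 − 0.02 = 0.98
(¬w → w): min(1, 1 − 0.98 + 0.02) = 0.04
(((¬w ∧ (x ∨ ¬y)) → (y → (¬w → x))) → (¬w → w)): min(1, 1 − 1 + 0.04) = 0.04
¬x: Łukasiewicz ¬ gives 1 − 0.17 = 0.83
¬w: Łukasiewicz ¬ gives 1 − 0.02 = 0.98
(¬x → ¬w): min(1, 1 − 0.83 + 0.98) = 1
((((¬w ∧ (x ∨ ¬y)) → (y → (¬w → x))) → (¬w → w)) ∧ (¬x → ¬w)) = min(0.04, 1) = 0.04

0.04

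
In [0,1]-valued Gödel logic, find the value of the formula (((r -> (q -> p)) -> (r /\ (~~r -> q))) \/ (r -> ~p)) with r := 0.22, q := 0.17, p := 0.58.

(q -> p): 0.17 ≤ 0.58, so result = 1
(r -> (q -> p)): 0.22 ≤ 1, so result = 1
~r: Gödel ¬ of 0.22 = 0 (operand ≠ 0)
~~r: Gödel ¬ of 0 = 1 (operand is 0)
(~~r -> q): 1 > 0.17, so result = 0.17
(r /\ (~~r -> q)) = min(0.22, 0.17) = 0.17
((r -> (q -> p)) -> (r /\ (~~r -> q))): 1 > 0.17, so result = 0.17
~p: Gödel ¬ of 0.58 = 0 (operand ≠ 0)
(r -> ~p): 0.22 > 0, so result = 0
(((r -> (q -> p)) -> (r /\ (~~r -> q))) \/ (r -> ~p)) = max(0.17, 0) = 0.17

0.17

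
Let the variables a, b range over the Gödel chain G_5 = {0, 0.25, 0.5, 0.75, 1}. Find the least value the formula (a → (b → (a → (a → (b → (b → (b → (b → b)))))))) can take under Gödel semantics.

Every assignment gives 1. For instance at a = 0, b = 0:
  (b → b): 0 ≤ 0, so result = 1
  (b → (b → b)): 0 ≤ 1, so result = 1
  (b → (b → (b → b))): 0 ≤ 1, so result = 1
  (b → (b → (b → (b → b)))): 0 ≤ 1, so result = 1
  (a → (b → (b → (b → (b → b))))): 0 ≤ 1, so result = 1
  (a → (a → (b → (b → (b → (b → b)))))): 0 ≤ 1, so result = 1
  (b → (a → (a → (b → (b → (b → (b → b))))))): 0 ≤ 1, so result = 1
  (a → (b → (a → (a → (b → (b → (b → (b → b)))))))): 0 ≤ 1, so result = 1
All 25 assignments give value 1 — the formula is a G_5-tautology.

1.00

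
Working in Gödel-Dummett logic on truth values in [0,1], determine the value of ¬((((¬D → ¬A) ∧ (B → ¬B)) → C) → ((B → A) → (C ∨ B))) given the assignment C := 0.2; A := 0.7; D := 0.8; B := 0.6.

¬D: Gödel ¬ of 0.8 = 0 (operand ≠ 0)
¬A: Gödel ¬ of 0.7 = 0 (operand ≠ 0)
(¬D → ¬A): 0 ≤ 0, so result = 1
¬B: Gödel ¬ of 0.6 = 0 (operand ≠ 0)
(B → ¬B): 0.6 > 0, so result = 0
((¬D → ¬A) ∧ (B → ¬B)) = min(1, 0) = 0
(((¬D → ¬A) ∧ (B → ¬B)) → C): 0 ≤ 0.2, so result = 1
(B → A): 0.6 ≤ 0.7, so result = 1
(C ∨ B) = max(0.2, 0.6) = 0.6
((B → A) → (C ∨ B)): 1 > 0.6, so result = 0.6
((((¬D → ¬A) ∧ (B → ¬B)) → C) → ((B → A) → (C ∨ B))): 1 > 0.6, so result = 0.6
¬((((¬D → ¬A) ∧ (B → ¬B)) → C) → ((B → A) → (C ∨ B))): Gödel ¬ of 0.6 = 0 (operand ≠ 0)

0.00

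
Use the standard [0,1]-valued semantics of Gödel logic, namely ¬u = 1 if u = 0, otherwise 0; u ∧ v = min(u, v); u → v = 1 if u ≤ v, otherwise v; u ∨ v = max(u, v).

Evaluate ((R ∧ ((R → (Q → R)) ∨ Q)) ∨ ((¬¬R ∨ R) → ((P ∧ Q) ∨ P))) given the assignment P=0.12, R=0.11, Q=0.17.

0.12

(Q → R): 0.17 > 0.11, so result = 0.11
(R → (Q → R)): 0.11 ≤ 0.11, so result = 1
((R → (Q → R)) ∨ Q) = max(1, 0.17) = 1
(R ∧ ((R → (Q → R)) ∨ Q)) = min(0.11, 1) = 0.11
¬R: Gödel ¬ of 0.11 = 0 (operand ≠ 0)
¬¬R: Gödel ¬ of 0 = 1 (operand is 0)
(¬¬R ∨ R) = max(1, 0.11) = 1
(P ∧ Q) = min(0.12, 0.17) = 0.12
((P ∧ Q) ∨ P) = max(0.12, 0.12) = 0.12
((¬¬R ∨ R) → ((P ∧ Q) ∨ P)): 1 > 0.12, so result = 0.12
((R ∧ ((R → (Q → R)) ∨ Q)) ∨ ((¬¬R ∨ R) → ((P ∧ Q) ∨ P))) = max(0.11, 0.12) = 0.12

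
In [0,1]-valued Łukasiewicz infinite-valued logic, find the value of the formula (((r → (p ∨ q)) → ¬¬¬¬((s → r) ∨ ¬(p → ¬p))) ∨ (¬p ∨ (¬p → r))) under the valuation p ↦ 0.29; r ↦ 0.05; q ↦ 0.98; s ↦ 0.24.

0.81

(p ∨ q) = max(0.29, 0.98) = 0.98
(r → (p ∨ q)): min(1, 1 − 0.05 + 0.98) = 1
(s → r): min(1, 1 − 0.24 + 0.05) = 0.81
¬p: Łukasiewicz ¬ gives 1 − 0.29 = 0.71
(p → ¬p): min(1, 1 − 0.29 + 0.71) = 1
¬(p → ¬p): Łukasiewicz ¬ gives 1 − 1 = 0
((s → r) ∨ ¬(p → ¬p)) = max(0.81, 0) = 0.81
¬((s → r) ∨ ¬(p → ¬p)): Łukasiewicz ¬ gives 1 − 0.81 = 0.19
¬¬((s → r) ∨ ¬(p → ¬p)): Łukasiewicz ¬ gives 1 − 0.19 = 0.81
¬¬¬((s → r) ∨ ¬(p → ¬p)): Łukasiewicz ¬ gives 1 − 0.81 = 0.19
¬¬¬¬((s → r) ∨ ¬(p → ¬p)): Łukasiewicz ¬ gives 1 − 0.19 = 0.81
((r → (p ∨ q)) → ¬¬¬¬((s → r) ∨ ¬(p → ¬p))): min(1, 1 − 1 + 0.81) = 0.81
¬p: Łukasiewicz ¬ gives 1 − 0.29 = 0.71
¬p: Łukasiewicz ¬ gives 1 − 0.29 = 0.71
(¬p → r): min(1, 1 − 0.71 + 0.05) = 0.34
(¬p ∨ (¬p → r)) = max(0.71, 0.34) = 0.71
(((r → (p ∨ q)) → ¬¬¬¬((s → r) ∨ ¬(p → ¬p))) ∨ (¬p ∨ (¬p → r))) = max(0.81, 0.71) = 0.81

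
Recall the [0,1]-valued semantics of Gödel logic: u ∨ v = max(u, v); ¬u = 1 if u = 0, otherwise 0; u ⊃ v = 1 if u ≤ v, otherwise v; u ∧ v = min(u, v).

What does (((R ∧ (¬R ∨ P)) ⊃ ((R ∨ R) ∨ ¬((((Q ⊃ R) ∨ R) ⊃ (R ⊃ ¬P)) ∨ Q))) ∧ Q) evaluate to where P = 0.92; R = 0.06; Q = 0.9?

¬R: Gödel ¬ of 0.06 = 0 (operand ≠ 0)
(¬R ∨ P) = max(0, 0.92) = 0.92
(R ∧ (¬R ∨ P)) = min(0.06, 0.92) = 0.06
(R ∨ R) = max(0.06, 0.06) = 0.06
(Q ⊃ R): 0.9 > 0.06, so result = 0.06
((Q ⊃ R) ∨ R) = max(0.06, 0.06) = 0.06
¬P: Gödel ¬ of 0.92 = 0 (operand ≠ 0)
(R ⊃ ¬P): 0.06 > 0, so result = 0
(((Q ⊃ R) ∨ R) ⊃ (R ⊃ ¬P)): 0.06 > 0, so result = 0
((((Q ⊃ R) ∨ R) ⊃ (R ⊃ ¬P)) ∨ Q) = max(0, 0.9) = 0.9
¬((((Q ⊃ R) ∨ R) ⊃ (R ⊃ ¬P)) ∨ Q): Gödel ¬ of 0.9 = 0 (operand ≠ 0)
((R ∨ R) ∨ ¬((((Q ⊃ R) ∨ R) ⊃ (R ⊃ ¬P)) ∨ Q)) = max(0.06, 0) = 0.06
((R ∧ (¬R ∨ P)) ⊃ ((R ∨ R) ∨ ¬((((Q ⊃ R) ∨ R) ⊃ (R ⊃ ¬P)) ∨ Q))): 0.06 ≤ 0.06, so result = 1
(((R ∧ (¬R ∨ P)) ⊃ ((R ∨ R) ∨ ¬((((Q ⊃ R) ∨ R) ⊃ (R ⊃ ¬P)) ∨ Q))) ∧ Q) = min(1, 0.9) = 0.9

0.90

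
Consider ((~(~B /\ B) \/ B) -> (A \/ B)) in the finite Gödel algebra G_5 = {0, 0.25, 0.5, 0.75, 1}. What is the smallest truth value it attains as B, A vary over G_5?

The minimum is attained at B = 0, A = 0:
  ~B: Gödel ¬ of 0 = 1 (operand is 0)
  (~B /\ B) = min(1, 0) = 0
  ~(~B /\ B): Gödel ¬ of 0 = 1 (operand is 0)
  (~(~B /\ B) \/ B) = max(1, 0) = 1
  (A \/ B) = max(0, 0) = 0
  ((~(~B /\ B) \/ B) -> (A \/ B)): 1 > 0, so result = 0
Checking all 25 assignments confirms none give a value below 0.00.

0.00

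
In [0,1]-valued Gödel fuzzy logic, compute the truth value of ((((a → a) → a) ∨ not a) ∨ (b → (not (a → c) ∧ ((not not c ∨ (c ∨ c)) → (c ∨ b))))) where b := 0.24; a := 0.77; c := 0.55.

0.77

(a → a): 0.77 ≤ 0.77, so result = 1
((a → a) → a): 1 > 0.77, so result = 0.77
not a: Gödel ¬ of 0.77 = 0 (operand ≠ 0)
(((a → a) → a) ∨ not a) = max(0.77, 0) = 0.77
(a → c): 0.77 > 0.55, so result = 0.55
not (a → c): Gödel ¬ of 0.55 = 0 (operand ≠ 0)
not c: Gödel ¬ of 0.55 = 0 (operand ≠ 0)
not not c: Gödel ¬ of 0 = 1 (operand is 0)
(c ∨ c) = max(0.55, 0.55) = 0.55
(not not c ∨ (c ∨ c)) = max(1, 0.55) = 1
(c ∨ b) = max(0.55, 0.24) = 0.55
((not not c ∨ (c ∨ c)) → (c ∨ b)): 1 > 0.55, so result = 0.55
(not (a → c) ∧ ((not not c ∨ (c ∨ c)) → (c ∨ b))) = min(0, 0.55) = 0
(b → (not (a → c) ∧ ((not not c ∨ (c ∨ c)) → (c ∨ b)))): 0.24 > 0, so result = 0
((((a → a) → a) ∨ not a) ∨ (b → (not (a → c) ∧ ((not not c ∨ (c ∨ c)) → (c ∨ b))))) = max(0.77, 0) = 0.77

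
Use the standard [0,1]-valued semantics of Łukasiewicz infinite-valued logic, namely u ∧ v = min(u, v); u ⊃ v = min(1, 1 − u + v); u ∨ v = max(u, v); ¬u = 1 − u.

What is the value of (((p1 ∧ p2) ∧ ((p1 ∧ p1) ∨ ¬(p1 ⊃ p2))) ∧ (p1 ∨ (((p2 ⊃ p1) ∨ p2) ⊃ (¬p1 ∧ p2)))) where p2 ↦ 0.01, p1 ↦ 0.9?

(p1 ∧ p2) = min(0.9, 0.01) = 0.01
(p1 ∧ p1) = min(0.9, 0.9) = 0.9
(p1 ⊃ p2): min(1, 1 − 0.9 + 0.01) = 0.11
¬(p1 ⊃ p2): Łukasiewicz ¬ gives 1 − 0.11 = 0.89
((p1 ∧ p1) ∨ ¬(p1 ⊃ p2)) = max(0.9, 0.89) = 0.9
((p1 ∧ p2) ∧ ((p1 ∧ p1) ∨ ¬(p1 ⊃ p2))) = min(0.01, 0.9) = 0.01
(p2 ⊃ p1): min(1, 1 − 0.01 + 0.9) = 1
((p2 ⊃ p1) ∨ p2) = max(1, 0.01) = 1
¬p1: Łukasiewicz ¬ gives 1 − 0.9 = 0.1
(¬p1 ∧ p2) = min(0.1, 0.01) = 0.01
(((p2 ⊃ p1) ∨ p2) ⊃ (¬p1 ∧ p2)): min(1, 1 − 1 + 0.01) = 0.01
(p1 ∨ (((p2 ⊃ p1) ∨ p2) ⊃ (¬p1 ∧ p2))) = max(0.9, 0.01) = 0.9
(((p1 ∧ p2) ∧ ((p1 ∧ p1) ∨ ¬(p1 ⊃ p2))) ∧ (p1 ∨ (((p2 ⊃ p1) ∨ p2) ⊃ (¬p1 ∧ p2)))) = min(0.01, 0.9) = 0.01

0.01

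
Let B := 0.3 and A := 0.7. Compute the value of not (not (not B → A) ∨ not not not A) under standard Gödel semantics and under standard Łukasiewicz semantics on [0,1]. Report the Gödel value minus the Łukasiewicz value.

0.30

Gödel evaluation:
  not B: Gödel ¬ of 0.3 = 0 (operand ≠ 0)
  (not B → A): 0 ≤ 0.7, so result = 1
  not (not B → A): Gödel ¬ of 1 = 0 (operand ≠ 0)
  not A: Gödel ¬ of 0.7 = 0 (operand ≠ 0)
  not not A: Gödel ¬ of 0 = 1 (operand is 0)
  not not not A: Gödel ¬ of 1 = 0 (operand ≠ 0)
  (not (not B → A) ∨ not not not A) = max(0, 0) = 0
  not (not (not B → A) ∨ not not not A): Gödel ¬ of 0 = 1 (operand is 0)
  Gödel value = 1
Łukasiewicz evaluation:
  not B: Łukasiewicz ¬ gives 1 − 0.3 = 0.7
  (not B → A): min(1, 1 − 0.7 + 0.7) = 1
  not (not B → A): Łukasiewicz ¬ gives 1 − 1 = 0
  not A: Łukasiewicz ¬ gives 1 − 0.7 = 0.3
  not not A: Łukasiewicz ¬ gives 1 − 0.3 = 0.7
  not not not A: Łukasiewicz ¬ gives 1 − 0.7 = 0.3
  (not (not B → A) ∨ not not not A) = max(0, 0.3) = 0.3
  not (not (not B → A) ∨ not not not A): Łukasiewicz ¬ gives 1 − 0.3 = 0.7
  Łukasiewicz value = 0.7
Difference: 1 − 0.7 = 0.30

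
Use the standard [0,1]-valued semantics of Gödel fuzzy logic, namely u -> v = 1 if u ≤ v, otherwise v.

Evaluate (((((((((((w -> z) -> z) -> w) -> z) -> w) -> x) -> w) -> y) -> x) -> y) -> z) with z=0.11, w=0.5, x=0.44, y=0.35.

0.11

(w -> z): 0.5 > 0.11, so result = 0.11
((w -> z) -> z): 0.11 ≤ 0.11, so result = 1
(((w -> z) -> z) -> w): 1 > 0.5, so result = 0.5
((((w -> z) -> z) -> w) -> z): 0.5 > 0.11, so result = 0.11
(((((w -> z) -> z) -> w) -> z) -> w): 0.11 ≤ 0.5, so result = 1
((((((w -> z) -> z) -> w) -> z) -> w) -> x): 1 > 0.44, so result = 0.44
(((((((w -> z) -> z) -> w) -> z) -> w) -> x) -> w): 0.44 ≤ 0.5, so result = 1
((((((((w -> z) -> z) -> w) -> z) -> w) -> x) -> w) -> y): 1 > 0.35, so result = 0.35
(((((((((w -> z) -> z) -> w) -> z) -> w) -> x) -> w) -> y) -> x): 0.35 ≤ 0.44, so result = 1
((((((((((w -> z) -> z) -> w) -> z) -> w) -> x) -> w) -> y) -> x) -> y): 1 > 0.35, so result = 0.35
(((((((((((w -> z) -> z) -> w) -> z) -> w) -> x) -> w) -> y) -> x) -> y) -> z): 0.35 > 0.11, so result = 0.11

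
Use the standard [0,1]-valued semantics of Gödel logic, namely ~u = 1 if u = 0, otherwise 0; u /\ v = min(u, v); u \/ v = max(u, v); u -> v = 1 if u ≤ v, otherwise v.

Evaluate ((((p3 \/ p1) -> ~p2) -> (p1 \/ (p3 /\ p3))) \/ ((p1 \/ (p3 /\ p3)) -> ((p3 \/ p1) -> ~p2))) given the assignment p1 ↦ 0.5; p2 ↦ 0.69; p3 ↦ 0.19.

(p3 \/ p1) = max(0.19, 0.5) = 0.5
~p2: Gödel ¬ of 0.69 = 0 (operand ≠ 0)
((p3 \/ p1) -> ~p2): 0.5 > 0, so result = 0
(p3 /\ p3) = min(0.19, 0.19) = 0.19
(p1 \/ (p3 /\ p3)) = max(0.5, 0.19) = 0.5
(((p3 \/ p1) -> ~p2) -> (p1 \/ (p3 /\ p3))): 0 ≤ 0.5, so result = 1
(p3 /\ p3) = min(0.19, 0.19) = 0.19
(p1 \/ (p3 /\ p3)) = max(0.5, 0.19) = 0.5
(p3 \/ p1) = max(0.19, 0.5) = 0.5
~p2: Gödel ¬ of 0.69 = 0 (operand ≠ 0)
((p3 \/ p1) -> ~p2): 0.5 > 0, so result = 0
((p1 \/ (p3 /\ p3)) -> ((p3 \/ p1) -> ~p2)): 0.5 > 0, so result = 0
((((p3 \/ p1) -> ~p2) -> (p1 \/ (p3 /\ p3))) \/ ((p1 \/ (p3 /\ p3)) -> ((p3 \/ p1) -> ~p2))) = max(1, 0) = 1

1.00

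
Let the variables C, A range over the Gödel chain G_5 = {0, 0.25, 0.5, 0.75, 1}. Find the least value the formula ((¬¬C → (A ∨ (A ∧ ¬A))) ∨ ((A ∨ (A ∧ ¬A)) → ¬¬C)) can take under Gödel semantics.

1.00

Every assignment gives 1. For instance at C = 0, A = 0:
  ¬C: Gödel ¬ of 0 = 1 (operand is 0)
  ¬¬C: Gödel ¬ of 1 = 0 (operand ≠ 0)
  ¬A: Gödel ¬ of 0 = 1 (operand is 0)
  (A ∧ ¬A) = min(0, 1) = 0
  (A ∨ (A ∧ ¬A)) = max(0, 0) = 0
  (¬¬C → (A ∨ (A ∧ ¬A))): 0 ≤ 0, so result = 1
  ¬A: Gödel ¬ of 0 = 1 (operand is 0)
  (A ∧ ¬A) = min(0, 1) = 0
  (A ∨ (A ∧ ¬A)) = max(0, 0) = 0
  ¬C: Gödel ¬ of 0 = 1 (operand is 0)
  ¬¬C: Gödel ¬ of 1 = 0 (operand ≠ 0)
  ((A ∨ (A ∧ ¬A)) → ¬¬C): 0 ≤ 0, so result = 1
  ((¬¬C → (A ∨ (A ∧ ¬A))) ∨ ((A ∨ (A ∧ ¬A)) → ¬¬C)) = max(1, 1) = 1
All 25 assignments give value 1 — the formula is a G_5-tautology.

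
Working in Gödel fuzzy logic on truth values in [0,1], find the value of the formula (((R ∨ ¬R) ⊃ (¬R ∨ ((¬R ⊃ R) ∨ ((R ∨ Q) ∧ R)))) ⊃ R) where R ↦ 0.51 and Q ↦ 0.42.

¬R: Gödel ¬ of 0.51 = 0 (operand ≠ 0)
(R ∨ ¬R) = max(0.51, 0) = 0.51
¬R: Gödel ¬ of 0.51 = 0 (operand ≠ 0)
¬R: Gödel ¬ of 0.51 = 0 (operand ≠ 0)
(¬R ⊃ R): 0 ≤ 0.51, so result = 1
(R ∨ Q) = max(0.51, 0.42) = 0.51
((R ∨ Q) ∧ R) = min(0.51, 0.51) = 0.51
((¬R ⊃ R) ∨ ((R ∨ Q) ∧ R)) = max(1, 0.51) = 1
(¬R ∨ ((¬R ⊃ R) ∨ ((R ∨ Q) ∧ R))) = max(0, 1) = 1
((R ∨ ¬R) ⊃ (¬R ∨ ((¬R ⊃ R) ∨ ((R ∨ Q) ∧ R)))): 0.51 ≤ 1, so result = 1
(((R ∨ ¬R) ⊃ (¬R ∨ ((¬R ⊃ R) ∨ ((R ∨ Q) ∧ R)))) ⊃ R): 1 > 0.51, so result = 0.51

0.51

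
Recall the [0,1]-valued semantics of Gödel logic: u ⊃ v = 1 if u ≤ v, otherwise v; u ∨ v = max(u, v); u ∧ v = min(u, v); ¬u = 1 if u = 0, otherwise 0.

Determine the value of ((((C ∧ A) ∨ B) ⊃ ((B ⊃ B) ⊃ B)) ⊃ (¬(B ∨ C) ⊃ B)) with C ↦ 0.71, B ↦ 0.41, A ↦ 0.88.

1.00

(C ∧ A) = min(0.71, 0.88) = 0.71
((C ∧ A) ∨ B) = max(0.71, 0.41) = 0.71
(B ⊃ B): 0.41 ≤ 0.41, so result = 1
((B ⊃ B) ⊃ B): 1 > 0.41, so result = 0.41
(((C ∧ A) ∨ B) ⊃ ((B ⊃ B) ⊃ B)): 0.71 > 0.41, so result = 0.41
(B ∨ C) = max(0.41, 0.71) = 0.71
¬(B ∨ C): Gödel ¬ of 0.71 = 0 (operand ≠ 0)
(¬(B ∨ C) ⊃ B): 0 ≤ 0.41, so result = 1
((((C ∧ A) ∨ B) ⊃ ((B ⊃ B) ⊃ B)) ⊃ (¬(B ∨ C) ⊃ B)): 0.41 ≤ 1, so result = 1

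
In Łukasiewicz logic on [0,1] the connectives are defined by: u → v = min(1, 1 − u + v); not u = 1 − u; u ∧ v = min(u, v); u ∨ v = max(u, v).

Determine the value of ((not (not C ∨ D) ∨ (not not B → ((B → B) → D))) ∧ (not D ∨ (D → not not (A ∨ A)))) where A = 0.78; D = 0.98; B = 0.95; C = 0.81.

0.80

not C: Łukasiewicz ¬ gives 1 − 0.81 = 0.19
(not C ∨ D) = max(0.19, 0.98) = 0.98
not (not C ∨ D): Łukasiewicz ¬ gives 1 − 0.98 = 0.02
not B: Łukasiewicz ¬ gives 1 − 0.95 = 0.05
not not B: Łukasiewicz ¬ gives 1 − 0.05 = 0.95
(B → B): min(1, 1 − 0.95 + 0.95) = 1
((B → B) → D): min(1, 1 − 1 + 0.98) = 0.98
(not not B → ((B → B) → D)): min(1, 1 − 0.95 + 0.98) = 1
(not (not C ∨ D) ∨ (not not B → ((B → B) → D))) = max(0.02, 1) = 1
not D: Łukasiewicz ¬ gives 1 − 0.98 = 0.02
(A ∨ A) = max(0.78, 0.78) = 0.78
not (A ∨ A): Łukasiewicz ¬ gives 1 − 0.78 = 0.22
not not (A ∨ A): Łukasiewicz ¬ gives 1 − 0.22 = 0.78
(D → not not (A ∨ A)): min(1, 1 − 0.98 + 0.78) = 0.8
(not D ∨ (D → not not (A ∨ A))) = max(0.02, 0.8) = 0.8
((not (not C ∨ D) ∨ (not not B → ((B → B) → D))) ∧ (not D ∨ (D → not not (A ∨ A)))) = min(1, 0.8) = 0.8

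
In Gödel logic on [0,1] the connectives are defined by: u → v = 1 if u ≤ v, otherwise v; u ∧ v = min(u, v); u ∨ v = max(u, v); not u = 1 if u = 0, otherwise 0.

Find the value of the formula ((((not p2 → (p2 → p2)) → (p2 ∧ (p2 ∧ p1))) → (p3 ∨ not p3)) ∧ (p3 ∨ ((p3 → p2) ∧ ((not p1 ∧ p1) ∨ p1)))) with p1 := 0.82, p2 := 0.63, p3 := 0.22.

not p2: Gödel ¬ of 0.63 = 0 (operand ≠ 0)
(p2 → p2): 0.63 ≤ 0.63, so result = 1
(not p2 → (p2 → p2)): 0 ≤ 1, so result = 1
(p2 ∧ p1) = min(0.63, 0.82) = 0.63
(p2 ∧ (p2 ∧ p1)) = min(0.63, 0.63) = 0.63
((not p2 → (p2 → p2)) → (p2 ∧ (p2 ∧ p1))): 1 > 0.63, so result = 0.63
not p3: Gödel ¬ of 0.22 = 0 (operand ≠ 0)
(p3 ∨ not p3) = max(0.22, 0) = 0.22
(((not p2 → (p2 → p2)) → (p2 ∧ (p2 ∧ p1))) → (p3 ∨ not p3)): 0.63 > 0.22, so result = 0.22
(p3 → p2): 0.22 ≤ 0.63, so result = 1
not p1: Gödel ¬ of 0.82 = 0 (operand ≠ 0)
(not p1 ∧ p1) = min(0, 0.82) = 0
((not p1 ∧ p1) ∨ p1) = max(0, 0.82) = 0.82
((p3 → p2) ∧ ((not p1 ∧ p1) ∨ p1)) = min(1, 0.82) = 0.82
(p3 ∨ ((p3 → p2) ∧ ((not p1 ∧ p1) ∨ p1))) = max(0.22, 0.82) = 0.82
((((not p2 → (p2 → p2)) → (p2 ∧ (p2 ∧ p1))) → (p3 ∨ not p3)) ∧ (p3 ∨ ((p3 → p2) ∧ ((not p1 ∧ p1) ∨ p1)))) = min(0.22, 0.82) = 0.22

0.22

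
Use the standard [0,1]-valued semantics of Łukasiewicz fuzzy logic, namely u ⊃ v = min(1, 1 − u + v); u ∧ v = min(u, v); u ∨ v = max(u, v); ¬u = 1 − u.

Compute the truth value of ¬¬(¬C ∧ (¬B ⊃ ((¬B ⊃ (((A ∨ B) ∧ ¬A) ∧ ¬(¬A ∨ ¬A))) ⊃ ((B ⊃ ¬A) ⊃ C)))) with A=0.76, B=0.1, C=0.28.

¬C: Łukasiewicz ¬ gives 1 − 0.28 = 0.72
¬B: Łukasiewicz ¬ gives 1 − 0.1 = 0.9
¬B: Łukasiewicz ¬ gives 1 − 0.1 = 0.9
(A ∨ B) = max(0.76, 0.1) = 0.76
¬A: Łukasiewicz ¬ gives 1 − 0.76 = 0.24
((A ∨ B) ∧ ¬A) = min(0.76, 0.24) = 0.24
¬A: Łukasiewicz ¬ gives 1 − 0.76 = 0.24
¬A: Łukasiewicz ¬ gives 1 − 0.76 = 0.24
(¬A ∨ ¬A) = max(0.24, 0.24) = 0.24
¬(¬A ∨ ¬A): Łukasiewicz ¬ gives 1 − 0.24 = 0.76
(((A ∨ B) ∧ ¬A) ∧ ¬(¬A ∨ ¬A)) = min(0.24, 0.76) = 0.24
(¬B ⊃ (((A ∨ B) ∧ ¬A) ∧ ¬(¬A ∨ ¬A))): min(1, 1 − 0.9 + 0.24) = 0.34
¬A: Łukasiewicz ¬ gives 1 − 0.76 = 0.24
(B ⊃ ¬A): min(1, 1 − 0.1 + 0.24) = 1
((B ⊃ ¬A) ⊃ C): min(1, 1 − 1 + 0.28) = 0.28
((¬B ⊃ (((A ∨ B) ∧ ¬A) ∧ ¬(¬A ∨ ¬A))) ⊃ ((B ⊃ ¬A) ⊃ C)): min(1, 1 − 0.34 + 0.28) = 0.94
(¬B ⊃ ((¬B ⊃ (((A ∨ B) ∧ ¬A) ∧ ¬(¬A ∨ ¬A))) ⊃ ((B ⊃ ¬A) ⊃ C))): min(1, 1 − 0.9 + 0.94) = 1
(¬C ∧ (¬B ⊃ ((¬B ⊃ (((A ∨ B) ∧ ¬A) ∧ ¬(¬A ∨ ¬A))) ⊃ ((B ⊃ ¬A) ⊃ C)))) = min(0.72, 1) = 0.72
¬(¬C ∧ (¬B ⊃ ((¬B ⊃ (((A ∨ B) ∧ ¬A) ∧ ¬(¬A ∨ ¬A))) ⊃ ((B ⊃ ¬A) ⊃ C)))): Łukasiewicz ¬ gives 1 − 0.72 = 0.28
¬¬(¬C ∧ (¬B ⊃ ((¬B ⊃ (((A ∨ B) ∧ ¬A) ∧ ¬(¬A ∨ ¬A))) ⊃ ((B ⊃ ¬A) ⊃ C)))): Łukasiewicz ¬ gives 1 − 0.28 = 0.72

0.72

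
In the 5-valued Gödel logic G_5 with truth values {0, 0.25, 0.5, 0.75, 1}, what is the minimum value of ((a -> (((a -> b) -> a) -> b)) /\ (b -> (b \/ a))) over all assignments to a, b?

The minimum is attained at a = 0.25, b = 0:
  (a -> b): 0.25 > 0, so result = 0
  ((a -> b) -> a): 0 ≤ 0.25, so result = 1
  (((a -> b) -> a) -> b): 1 > 0, so result = 0
  (a -> (((a -> b) -> a) -> b)): 0.25 > 0, so result = 0
  (b \/ a) = max(0, 0.25) = 0.25
  (b -> (b \/ a)): 0 ≤ 0.25, so result = 1
  ((a -> (((a -> b) -> a) -> b)) /\ (b -> (b \/ a))) = min(0, 1) = 0
Checking all 25 assignments confirms none give a value below 0.00.

0.00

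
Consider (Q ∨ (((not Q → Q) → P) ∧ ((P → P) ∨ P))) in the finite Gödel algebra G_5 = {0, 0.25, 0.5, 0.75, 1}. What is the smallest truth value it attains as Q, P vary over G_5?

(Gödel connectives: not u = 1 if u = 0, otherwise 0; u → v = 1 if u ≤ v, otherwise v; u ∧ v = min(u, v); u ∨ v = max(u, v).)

0.25

The minimum is attained at Q = 0.25, P = 0:
  not Q: Gödel ¬ of 0.25 = 0 (operand ≠ 0)
  (not Q → Q): 0 ≤ 0.25, so result = 1
  ((not Q → Q) → P): 1 > 0, so result = 0
  (P → P): 0 ≤ 0, so result = 1
  ((P → P) ∨ P) = max(1, 0) = 1
  (((not Q → Q) → P) ∧ ((P → P) ∨ P)) = min(0, 1) = 0
  (Q ∨ (((not Q → Q) → P) ∧ ((P → P) ∨ P))) = max(0.25, 0) = 0.25
Checking all 25 assignments confirms none give a value below 0.25.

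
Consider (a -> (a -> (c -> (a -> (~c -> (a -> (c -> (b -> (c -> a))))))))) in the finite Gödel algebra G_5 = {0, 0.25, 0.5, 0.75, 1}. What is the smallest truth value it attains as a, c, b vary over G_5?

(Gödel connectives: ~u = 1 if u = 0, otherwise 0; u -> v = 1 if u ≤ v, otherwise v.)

1.00

Every assignment gives 1. For instance at a = 0, c = 0, b = 0:
  ~c: Gödel ¬ of 0 = 1 (operand is 0)
  (c -> a): 0 ≤ 0, so result = 1
  (b -> (c -> a)): 0 ≤ 1, so result = 1
  (c -> (b -> (c -> a))): 0 ≤ 1, so result = 1
  (a -> (c -> (b -> (c -> a)))): 0 ≤ 1, so result = 1
  (~c -> (a -> (c -> (b -> (c -> a))))): 1 ≤ 1, so result = 1
  (a -> (~c -> (a -> (c -> (b -> (c -> a)))))): 0 ≤ 1, so result = 1
  (c -> (a -> (~c -> (a -> (c -> (b -> (c -> a))))))): 0 ≤ 1, so result = 1
  (a -> (c -> (a -> (~c -> (a -> (c -> (b -> (c -> a)))))))): 0 ≤ 1, so result = 1
  (a -> (a -> (c -> (a -> (~c -> (a -> (c -> (b -> (c -> a))))))))): 0 ≤ 1, so result = 1
All 125 assignments give value 1 — the formula is a G_5-tautology.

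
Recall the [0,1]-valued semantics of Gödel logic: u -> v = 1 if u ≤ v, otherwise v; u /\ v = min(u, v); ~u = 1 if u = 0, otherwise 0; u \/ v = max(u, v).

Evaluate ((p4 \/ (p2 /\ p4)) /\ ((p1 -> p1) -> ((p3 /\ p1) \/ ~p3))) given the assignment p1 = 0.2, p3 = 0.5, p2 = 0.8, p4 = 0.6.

(p2 /\ p4) = min(0.8, 0.6) = 0.6
(p4 \/ (p2 /\ p4)) = max(0.6, 0.6) = 0.6
(p1 -> p1): 0.2 ≤ 0.2, so result = 1
(p3 /\ p1) = min(0.5, 0.2) = 0.2
~p3: Gödel ¬ of 0.5 = 0 (operand ≠ 0)
((p3 /\ p1) \/ ~p3) = max(0.2, 0) = 0.2
((p1 -> p1) -> ((p3 /\ p1) \/ ~p3)): 1 > 0.2, so result = 0.2
((p4 \/ (p2 /\ p4)) /\ ((p1 -> p1) -> ((p3 /\ p1) \/ ~p3))) = min(0.6, 0.2) = 0.2

0.20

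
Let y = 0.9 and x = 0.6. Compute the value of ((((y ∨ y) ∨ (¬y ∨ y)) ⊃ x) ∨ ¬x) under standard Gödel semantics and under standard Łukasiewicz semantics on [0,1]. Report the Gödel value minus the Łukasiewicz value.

-0.10

Gödel evaluation:
  (y ∨ y) = max(0.9, 0.9) = 0.9
  ¬y: Gödel ¬ of 0.9 = 0 (operand ≠ 0)
  (¬y ∨ y) = max(0, 0.9) = 0.9
  ((y ∨ y) ∨ (¬y ∨ y)) = max(0.9, 0.9) = 0.9
  (((y ∨ y) ∨ (¬y ∨ y)) ⊃ x): 0.9 > 0.6, so result = 0.6
  ¬x: Gödel ¬ of 0.6 = 0 (operand ≠ 0)
  ((((y ∨ y) ∨ (¬y ∨ y)) ⊃ x) ∨ ¬x) = max(0.6, 0) = 0.6
  Gödel value = 0.6
Łukasiewicz evaluation:
  (y ∨ y) = max(0.9, 0.9) = 0.9
  ¬y: Łukasiewicz ¬ gives 1 − 0.9 = 0.1
  (¬y ∨ y) = max(0.1, 0.9) = 0.9
  ((y ∨ y) ∨ (¬y ∨ y)) = max(0.9, 0.9) = 0.9
  (((y ∨ y) ∨ (¬y ∨ y)) ⊃ x): min(1, 1 − 0.9 + 0.6) = 0.7
  ¬x: Łukasiewicz ¬ gives 1 − 0.6 = 0.4
  ((((y ∨ y) ∨ (¬y ∨ y)) ⊃ x) ∨ ¬x) = max(0.7, 0.4) = 0.7
  Łukasiewicz value = 0.7
Difference: 0.6 − 0.7 = -0.10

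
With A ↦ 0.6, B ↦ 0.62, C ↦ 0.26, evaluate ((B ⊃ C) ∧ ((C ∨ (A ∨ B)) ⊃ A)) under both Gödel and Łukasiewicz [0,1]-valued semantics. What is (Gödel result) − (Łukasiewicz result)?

-0.38

Gödel evaluation:
  (B ⊃ C): 0.62 > 0.26, so result = 0.26
  (A ∨ B) = max(0.6, 0.62) = 0.62
  (C ∨ (A ∨ B)) = max(0.26, 0.62) = 0.62
  ((C ∨ (A ∨ B)) ⊃ A): 0.62 > 0.6, so result = 0.6
  ((B ⊃ C) ∧ ((C ∨ (A ∨ B)) ⊃ A)) = min(0.26, 0.6) = 0.26
  Gödel value = 0.26
Łukasiewicz evaluation:
  (B ⊃ C): min(1, 1 − 0.62 + 0.26) = 0.64
  (A ∨ B) = max(0.6, 0.62) = 0.62
  (C ∨ (A ∨ B)) = max(0.26, 0.62) = 0.62
  ((C ∨ (A ∨ B)) ⊃ A): min(1, 1 − 0.62 + 0.6) = 0.98
  ((B ⊃ C) ∧ ((C ∨ (A ∨ B)) ⊃ A)) = min(0.64, 0.98) = 0.64
  Łukasiewicz value = 0.64
Difference: 0.26 − 0.64 = -0.38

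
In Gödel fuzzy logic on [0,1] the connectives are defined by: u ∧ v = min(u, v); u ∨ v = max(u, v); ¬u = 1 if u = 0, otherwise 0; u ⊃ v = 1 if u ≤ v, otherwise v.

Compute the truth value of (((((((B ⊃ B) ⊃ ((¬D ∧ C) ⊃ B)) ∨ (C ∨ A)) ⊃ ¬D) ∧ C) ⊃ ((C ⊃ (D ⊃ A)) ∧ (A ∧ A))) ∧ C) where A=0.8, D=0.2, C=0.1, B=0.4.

(B ⊃ B): 0.4 ≤ 0.4, so result = 1
¬D: Gödel ¬ of 0.2 = 0 (operand ≠ 0)
(¬D ∧ C) = min(0, 0.1) = 0
((¬D ∧ C) ⊃ B): 0 ≤ 0.4, so result = 1
((B ⊃ B) ⊃ ((¬D ∧ C) ⊃ B)): 1 ≤ 1, so result = 1
(C ∨ A) = max(0.1, 0.8) = 0.8
(((B ⊃ B) ⊃ ((¬D ∧ C) ⊃ B)) ∨ (C ∨ A)) = max(1, 0.8) = 1
¬D: Gödel ¬ of 0.2 = 0 (operand ≠ 0)
((((B ⊃ B) ⊃ ((¬D ∧ C) ⊃ B)) ∨ (C ∨ A)) ⊃ ¬D): 1 > 0, so result = 0
(((((B ⊃ B) ⊃ ((¬D ∧ C) ⊃ B)) ∨ (C ∨ A)) ⊃ ¬D) ∧ C) = min(0, 0.1) = 0
(D ⊃ A): 0.2 ≤ 0.8, so result = 1
(C ⊃ (D ⊃ A)): 0.1 ≤ 1, so result = 1
(A ∧ A) = min(0.8, 0.8) = 0.8
((C ⊃ (D ⊃ A)) ∧ (A ∧ A)) = min(1, 0.8) = 0.8
((((((B ⊃ B) ⊃ ((¬D ∧ C) ⊃ B)) ∨ (C ∨ A)) ⊃ ¬D) ∧ C) ⊃ ((C ⊃ (D ⊃ A)) ∧ (A ∧ A))): 0 ≤ 0.8, so result = 1
(((((((B ⊃ B) ⊃ ((¬D ∧ C) ⊃ B)) ∨ (C ∨ A)) ⊃ ¬D) ∧ C) ⊃ ((C ⊃ (D ⊃ A)) ∧ (A ∧ A))) ∧ C) = min(1, 0.1) = 0.1

0.10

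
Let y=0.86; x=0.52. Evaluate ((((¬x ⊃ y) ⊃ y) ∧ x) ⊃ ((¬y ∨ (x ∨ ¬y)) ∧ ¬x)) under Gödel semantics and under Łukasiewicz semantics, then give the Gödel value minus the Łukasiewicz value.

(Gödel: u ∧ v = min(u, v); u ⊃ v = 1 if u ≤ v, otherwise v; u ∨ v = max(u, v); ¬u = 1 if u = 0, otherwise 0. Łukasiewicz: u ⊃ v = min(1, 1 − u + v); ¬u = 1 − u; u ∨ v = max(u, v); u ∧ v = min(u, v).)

Gödel evaluation:
  ¬x: Gödel ¬ of 0.52 = 0 (operand ≠ 0)
  (¬x ⊃ y): 0 ≤ 0.86, so result = 1
  ((¬x ⊃ y) ⊃ y): 1 > 0.86, so result = 0.86
  (((¬x ⊃ y) ⊃ y) ∧ x) = min(0.86, 0.52) = 0.52
  ¬y: Gödel ¬ of 0.86 = 0 (operand ≠ 0)
  ¬y: Gödel ¬ of 0.86 = 0 (operand ≠ 0)
  (x ∨ ¬y) = max(0.52, 0) = 0.52
  (¬y ∨ (x ∨ ¬y)) = max(0, 0.52) = 0.52
  ¬x: Gödel ¬ of 0.52 = 0 (operand ≠ 0)
  ((¬y ∨ (x ∨ ¬y)) ∧ ¬x) = min(0.52, 0) = 0
  ((((¬x ⊃ y) ⊃ y) ∧ x) ⊃ ((¬y ∨ (x ∨ ¬y)) ∧ ¬x)): 0.52 > 0, so result = 0
  Gödel value = 0
Łukasiewicz evaluation:
  ¬x: Łukasiewicz ¬ gives 1 − 0.52 = 0.48
  (¬x ⊃ y): min(1, 1 − 0.48 + 0.86) = 1
  ((¬x ⊃ y) ⊃ y): min(1, 1 − 1 + 0.86) = 0.86
  (((¬x ⊃ y) ⊃ y) ∧ x) = min(0.86, 0.52) = 0.52
  ¬y: Łukasiewicz ¬ gives 1 − 0.86 = 0.14
  ¬y: Łukasiewicz ¬ gives 1 − 0.86 = 0.14
  (x ∨ ¬y) = max(0.52, 0.14) = 0.52
  (¬y ∨ (x ∨ ¬y)) = max(0.14, 0.52) = 0.52
  ¬x: Łukasiewicz ¬ gives 1 − 0.52 = 0.48
  ((¬y ∨ (x ∨ ¬y)) ∧ ¬x) = min(0.52, 0.48) = 0.48
  ((((¬x ⊃ y) ⊃ y) ∧ x) ⊃ ((¬y ∨ (x ∨ ¬y)) ∧ ¬x)): min(1, 1 − 0.52 + 0.48) = 0.96
  Łukasiewicz value = 0.96
Difference: 0 − 0.96 = -0.96

-0.96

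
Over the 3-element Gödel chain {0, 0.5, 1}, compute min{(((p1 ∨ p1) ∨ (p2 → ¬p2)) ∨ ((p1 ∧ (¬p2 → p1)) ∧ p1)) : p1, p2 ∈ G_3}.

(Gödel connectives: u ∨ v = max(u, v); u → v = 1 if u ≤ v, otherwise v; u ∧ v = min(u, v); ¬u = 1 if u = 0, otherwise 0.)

0.00

The minimum is attained at p1 = 0, p2 = 0.5:
  (p1 ∨ p1) = max(0, 0) = 0
  ¬p2: Gödel ¬ of 0.5 = 0 (operand ≠ 0)
  (p2 → ¬p2): 0.5 > 0, so result = 0
  ((p1 ∨ p1) ∨ (p2 → ¬p2)) = max(0, 0) = 0
  ¬p2: Gödel ¬ of 0.5 = 0 (operand ≠ 0)
  (¬p2 → p1): 0 ≤ 0, so result = 1
  (p1 ∧ (¬p2 → p1)) = min(0, 1) = 0
  ((p1 ∧ (¬p2 → p1)) ∧ p1) = min(0, 0) = 0
  (((p1 ∨ p1) ∨ (p2 → ¬p2)) ∨ ((p1 ∧ (¬p2 → p1)) ∧ p1)) = max(0, 0) = 0
Checking all 9 assignments confirms none give a value below 0.00.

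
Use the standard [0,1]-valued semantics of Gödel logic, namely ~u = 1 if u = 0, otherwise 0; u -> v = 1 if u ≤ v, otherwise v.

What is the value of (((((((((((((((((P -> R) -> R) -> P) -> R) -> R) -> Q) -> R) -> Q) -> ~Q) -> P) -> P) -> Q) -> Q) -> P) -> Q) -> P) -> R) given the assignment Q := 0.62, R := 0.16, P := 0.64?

(P -> R): 0.64 > 0.16, so result = 0.16
((P -> R) -> R): 0.16 ≤ 0.16, so result = 1
(((P -> R) -> R) -> P): 1 > 0.64, so result = 0.64
((((P -> R) -> R) -> P) -> R): 0.64 > 0.16, so result = 0.16
(((((P -> R) -> R) -> P) -> R) -> R): 0.16 ≤ 0.16, so result = 1
((((((P -> R) -> R) -> P) -> R) -> R) -> Q): 1 > 0.62, so result = 0.62
(((((((P -> R) -> R) -> P) -> R) -> R) -> Q) -> R): 0.62 > 0.16, so result = 0.16
((((((((P -> R) -> R) -> P) -> R) -> R) -> Q) -> R) -> Q): 0.16 ≤ 0.62, so result = 1
~Q: Gödel ¬ of 0.62 = 0 (operand ≠ 0)
(((((((((P -> R) -> R) -> P) -> R) -> R) -> Q) -> R) -> Q) -> ~Q): 1 > 0, so result = 0
((((((((((P -> R) -> R) -> P) -> R) -> R) -> Q) -> R) -> Q) -> ~Q) -> P): 0 ≤ 0.64, so result = 1
(((((((((((P -> R) -> R) -> P) -> R) -> R) -> Q) -> R) -> Q) -> ~Q) -> P) -> P): 1 > 0.64, so result = 0.64
((((((((((((P -> R) -> R) -> P) -> R) -> R) -> Q) -> R) -> Q) -> ~Q) -> P) -> P) -> Q): 0.64 > 0.62, so result = 0.62
(((((((((((((P -> R) -> R) -> P) -> R) -> R) -> Q) -> R) -> Q) -> ~Q) -> P) -> P) -> Q) -> Q): 0.62 ≤ 0.62, so result = 1
((((((((((((((P -> R) -> R) -> P) -> R) -> R) -> Q) -> R) -> Q) -> ~Q) -> P) -> P) -> Q) -> Q) -> P): 1 > 0.64, so result = 0.64
(((((((((((((((P -> R) -> R) -> P) -> R) -> R) -> Q) -> R) -> Q) -> ~Q) -> P) -> P) -> Q) -> Q) -> P) -> Q): 0.64 > 0.62, so result = 0.62
((((((((((((((((P -> R) -> R) -> P) -> R) -> R) -> Q) -> R) -> Q) -> ~Q) -> P) -> P) -> Q) -> Q) -> P) -> Q) -> P): 0.62 ≤ 0.64, so result = 1
(((((((((((((((((P -> R) -> R) -> P) -> R) -> R) -> Q) -> R) -> Q) -> ~Q) -> P) -> P) -> Q) -> Q) -> P) -> Q) -> P) -> R): 1 > 0.16, so result = 0.16

0.16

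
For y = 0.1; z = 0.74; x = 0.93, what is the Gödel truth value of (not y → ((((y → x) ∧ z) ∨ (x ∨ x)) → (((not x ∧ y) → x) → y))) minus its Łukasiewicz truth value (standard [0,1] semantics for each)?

Gödel evaluation:
  not y: Gödel ¬ of 0.1 = 0 (operand ≠ 0)
  (y → x): 0.1 ≤ 0.93, so result = 1
  ((y → x) ∧ z) = min(1, 0.74) = 0.74
  (x ∨ x) = max(0.93, 0.93) = 0.93
  (((y → x) ∧ z) ∨ (x ∨ x)) = max(0.74, 0.93) = 0.93
  not x: Gödel ¬ of 0.93 = 0 (operand ≠ 0)
  (not x ∧ y) = min(0, 0.1) = 0
  ((not x ∧ y) → x): 0 ≤ 0.93, so result = 1
  (((not x ∧ y) → x) → y): 1 > 0.1, so result = 0.1
  ((((y → x) ∧ z) ∨ (x ∨ x)) → (((not x ∧ y) → x) → y)): 0.93 > 0.1, so result = 0.1
  (not y → ((((y → x) ∧ z) ∨ (x ∨ x)) → (((not x ∧ y) → x) → y))): 0 ≤ 0.1, so result = 1
  Gödel value = 1
Łukasiewicz evaluation:
  not y: Łukasiewicz ¬ gives 1 − 0.1 = 0.9
  (y → x): min(1, 1 − 0.1 + 0.93) = 1
  ((y → x) ∧ z) = min(1, 0.74) = 0.74
  (x ∨ x) = max(0.93, 0.93) = 0.93
  (((y → x) ∧ z) ∨ (x ∨ x)) = max(0.74, 0.93) = 0.93
  not x: Łukasiewicz ¬ gives 1 − 0.93 = 0.07
  (not x ∧ y) = min(0.07, 0.1) = 0.07
  ((not x ∧ y) → x): min(1, 1 − 0.07 + 0.93) = 1
  (((not x ∧ y) → x) → y): min(1, 1 − 1 + 0.1) = 0.1
  ((((y → x) ∧ z) ∨ (x ∨ x)) → (((not x ∧ y) → x) → y)): min(1, 1 − 0.93 + 0.1) = 0.17
  (not y → ((((y → x) ∧ z) ∨ (x ∨ x)) → (((not x ∧ y) → x) → y))): min(1, 1 − 0.9 + 0.17) = 0.27
  Łukasiewicz value = 0.27
Difference: 1 − 0.27 = 0.73

0.73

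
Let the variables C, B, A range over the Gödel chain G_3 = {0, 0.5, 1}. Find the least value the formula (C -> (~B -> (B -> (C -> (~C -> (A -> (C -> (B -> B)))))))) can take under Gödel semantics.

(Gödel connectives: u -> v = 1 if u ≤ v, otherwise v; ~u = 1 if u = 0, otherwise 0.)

Every assignment gives 1. For instance at C = 0, B = 0, A = 0:
  ~B: Gödel ¬ of 0 = 1 (operand is 0)
  ~C: Gödel ¬ of 0 = 1 (operand is 0)
  (B -> B): 0 ≤ 0, so result = 1
  (C -> (B -> B)): 0 ≤ 1, so result = 1
  (A -> (C -> (B -> B))): 0 ≤ 1, so result = 1
  (~C -> (A -> (C -> (B -> B)))): 1 ≤ 1, so result = 1
  (C -> (~C -> (A -> (C -> (B -> B))))): 0 ≤ 1, so result = 1
  (B -> (C -> (~C -> (A -> (C -> (B -> B)))))): 0 ≤ 1, so result = 1
  (~B -> (B -> (C -> (~C -> (A -> (C -> (B -> B))))))): 1 ≤ 1, so result = 1
  (C -> (~B -> (B -> (C -> (~C -> (A -> (C -> (B -> B)))))))): 0 ≤ 1, so result = 1
All 27 assignments give value 1 — the formula is a G_3-tautology.

1.00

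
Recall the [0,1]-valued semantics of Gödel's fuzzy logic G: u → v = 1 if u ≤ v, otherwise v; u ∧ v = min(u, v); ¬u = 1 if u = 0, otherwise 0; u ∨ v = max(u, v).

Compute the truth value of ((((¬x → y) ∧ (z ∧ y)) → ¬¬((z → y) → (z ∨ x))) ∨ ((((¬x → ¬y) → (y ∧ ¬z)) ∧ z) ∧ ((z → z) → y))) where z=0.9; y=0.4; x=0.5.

¬x: Gödel ¬ of 0.5 = 0 (operand ≠ 0)
(¬x → y): 0 ≤ 0.4, so result = 1
(z ∧ y) = min(0.9, 0.4) = 0.4
((¬x → y) ∧ (z ∧ y)) = min(1, 0.4) = 0.4
(z → y): 0.9 > 0.4, so result = 0.4
(z ∨ x) = max(0.9, 0.5) = 0.9
((z → y) → (z ∨ x)): 0.4 ≤ 0.9, so result = 1
¬((z → y) → (z ∨ x)): Gödel ¬ of 1 = 0 (operand ≠ 0)
¬¬((z → y) → (z ∨ x)): Gödel ¬ of 0 = 1 (operand is 0)
(((¬x → y) ∧ (z ∧ y)) → ¬¬((z → y) → (z ∨ x))): 0.4 ≤ 1, so result = 1
¬x: Gödel ¬ of 0.5 = 0 (operand ≠ 0)
¬y: Gödel ¬ of 0.4 = 0 (operand ≠ 0)
(¬x → ¬y): 0 ≤ 0, so result = 1
¬z: Gödel ¬ of 0.9 = 0 (operand ≠ 0)
(y ∧ ¬z) = min(0.4, 0) = 0
((¬x → ¬y) → (y ∧ ¬z)): 1 > 0, so result = 0
(((¬x → ¬y) → (y ∧ ¬z)) ∧ z) = min(0, 0.9) = 0
(z → z): 0.9 ≤ 0.9, so result = 1
((z → z) → y): 1 > 0.4, so result = 0.4
((((¬x → ¬y) → (y ∧ ¬z)) ∧ z) ∧ ((z → z) → y)) = min(0, 0.4) = 0
((((¬x → y) ∧ (z ∧ y)) → ¬¬((z → y) → (z ∨ x))) ∨ ((((¬x → ¬y) → (y ∧ ¬z)) ∧ z) ∧ ((z → z) → y))) = max(1, 0) = 1

1.00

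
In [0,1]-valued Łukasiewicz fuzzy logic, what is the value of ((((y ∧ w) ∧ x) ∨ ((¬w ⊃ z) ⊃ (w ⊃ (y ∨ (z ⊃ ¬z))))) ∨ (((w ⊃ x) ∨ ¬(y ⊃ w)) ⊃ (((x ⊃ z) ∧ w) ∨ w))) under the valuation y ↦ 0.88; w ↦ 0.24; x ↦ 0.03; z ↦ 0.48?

(y ∧ w) = min(0.88, 0.24) = 0.24
((y ∧ w) ∧ x) = min(0.24, 0.03) = 0.03
¬w: Łukasiewicz ¬ gives 1 − 0.24 = 0.76
(¬w ⊃ z): min(1, 1 − 0.76 + 0.48) = 0.72
¬z: Łukasiewicz ¬ gives 1 − 0.48 = 0.52
(z ⊃ ¬z): min(1, 1 − 0.48 + 0.52) = 1
(y ∨ (z ⊃ ¬z)) = max(0.88, 1) = 1
(w ⊃ (y ∨ (z ⊃ ¬z))): min(1, 1 − 0.24 + 1) = 1
((¬w ⊃ z) ⊃ (w ⊃ (y ∨ (z ⊃ ¬z)))): min(1, 1 − 0.72 + 1) = 1
(((y ∧ w) ∧ x) ∨ ((¬w ⊃ z) ⊃ (w ⊃ (y ∨ (z ⊃ ¬z))))) = max(0.03, 1) = 1
(w ⊃ x): min(1, 1 − 0.24 + 0.03) = 0.79
(y ⊃ w): min(1, 1 − 0.88 + 0.24) = 0.36
¬(y ⊃ w): Łukasiewicz ¬ gives 1 − 0.36 = 0.64
((w ⊃ x) ∨ ¬(y ⊃ w)) = max(0.79, 0.64) = 0.79
(x ⊃ z): min(1, 1 − 0.03 + 0.48) = 1
((x ⊃ z) ∧ w) = min(1, 0.24) = 0.24
(((x ⊃ z) ∧ w) ∨ w) = max(0.24, 0.24) = 0.24
(((w ⊃ x) ∨ ¬(y ⊃ w)) ⊃ (((x ⊃ z) ∧ w) ∨ w)): min(1, 1 − 0.79 + 0.24) = 0.45
((((y ∧ w) ∧ x) ∨ ((¬w ⊃ z) ⊃ (w ⊃ (y ∨ (z ⊃ ¬z))))) ∨ (((w ⊃ x) ∨ ¬(y ⊃ w)) ⊃ (((x ⊃ z) ∧ w) ∨ w))) = max(1, 0.45) = 1

1.00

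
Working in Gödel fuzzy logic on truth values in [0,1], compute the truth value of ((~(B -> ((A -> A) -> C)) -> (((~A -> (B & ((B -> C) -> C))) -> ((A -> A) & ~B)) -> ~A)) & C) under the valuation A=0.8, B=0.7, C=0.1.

0.10

(A -> A): 0.8 ≤ 0.8, so result = 1
((A -> A) -> C): 1 > 0.1, so result = 0.1
(B -> ((A -> A) -> C)): 0.7 > 0.1, so result = 0.1
~(B -> ((A -> A) -> C)): Gödel ¬ of 0.1 = 0 (operand ≠ 0)
~A: Gödel ¬ of 0.8 = 0 (operand ≠ 0)
(B -> C): 0.7 > 0.1, so result = 0.1
((B -> C) -> C): 0.1 ≤ 0.1, so result = 1
(B & ((B -> C) -> C)) = min(0.7, 1) = 0.7
(~A -> (B & ((B -> C) -> C))): 0 ≤ 0.7, so result = 1
(A -> A): 0.8 ≤ 0.8, so result = 1
~B: Gödel ¬ of 0.7 = 0 (operand ≠ 0)
((A -> A) & ~B) = min(1, 0) = 0
((~A -> (B & ((B -> C) -> C))) -> ((A -> A) & ~B)): 1 > 0, so result = 0
~A: Gödel ¬ of 0.8 = 0 (operand ≠ 0)
(((~A -> (B & ((B -> C) -> C))) -> ((A -> A) & ~B)) -> ~A): 0 ≤ 0, so result = 1
(~(B -> ((A -> A) -> C)) -> (((~A -> (B & ((B -> C) -> C))) -> ((A -> A) & ~B)) -> ~A)): 0 ≤ 1, so result = 1
((~(B -> ((A -> A) -> C)) -> (((~A -> (B & ((B -> C) -> C))) -> ((A -> A) & ~B)) -> ~A)) & C) = min(1, 0.1) = 0.1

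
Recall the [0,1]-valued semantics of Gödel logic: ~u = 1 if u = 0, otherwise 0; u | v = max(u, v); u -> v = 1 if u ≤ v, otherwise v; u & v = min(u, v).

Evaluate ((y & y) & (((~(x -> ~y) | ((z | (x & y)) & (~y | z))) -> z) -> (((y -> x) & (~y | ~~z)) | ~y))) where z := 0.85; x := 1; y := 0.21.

0.21

(y & y) = min(0.21, 0.21) = 0.21
~y: Gödel ¬ of 0.21 = 0 (operand ≠ 0)
(x -> ~y): 1 > 0, so result = 0
~(x -> ~y): Gödel ¬ of 0 = 1 (operand is 0)
(x & y) = min(1, 0.21) = 0.21
(z | (x & y)) = max(0.85, 0.21) = 0.85
~y: Gödel ¬ of 0.21 = 0 (operand ≠ 0)
(~y | z) = max(0, 0.85) = 0.85
((z | (x & y)) & (~y | z)) = min(0.85, 0.85) = 0.85
(~(x -> ~y) | ((z | (x & y)) & (~y | z))) = max(1, 0.85) = 1
((~(x -> ~y) | ((z | (x & y)) & (~y | z))) -> z): 1 > 0.85, so result = 0.85
(y -> x): 0.21 ≤ 1, so result = 1
~y: Gödel ¬ of 0.21 = 0 (operand ≠ 0)
~z: Gödel ¬ of 0.85 = 0 (operand ≠ 0)
~~z: Gödel ¬ of 0 = 1 (operand is 0)
(~y | ~~z) = max(0, 1) = 1
((y -> x) & (~y | ~~z)) = min(1, 1) = 1
~y: Gödel ¬ of 0.21 = 0 (operand ≠ 0)
(((y -> x) & (~y | ~~z)) | ~y) = max(1, 0) = 1
(((~(x -> ~y) | ((z | (x & y)) & (~y | z))) -> z) -> (((y -> x) & (~y | ~~z)) | ~y)): 0.85 ≤ 1, so result = 1
((y & y) & (((~(x -> ~y) | ((z | (x & y)) & (~y | z))) -> z) -> (((y -> x) & (~y | ~~z)) | ~y))) = min(0.21, 1) = 0.21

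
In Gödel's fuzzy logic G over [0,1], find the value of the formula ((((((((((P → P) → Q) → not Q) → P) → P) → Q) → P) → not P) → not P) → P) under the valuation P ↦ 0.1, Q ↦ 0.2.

(P → P): 0.1 ≤ 0.1, so result = 1
((P → P) → Q): 1 > 0.2, so result = 0.2
not Q: Gödel ¬ of 0.2 = 0 (operand ≠ 0)
(((P → P) → Q) → not Q): 0.2 > 0, so result = 0
((((P → P) → Q) → not Q) → P): 0 ≤ 0.1, so result = 1
(((((P → P) → Q) → not Q) → P) → P): 1 > 0.1, so result = 0.1
((((((P → P) → Q) → not Q) → P) → P) → Q): 0.1 ≤ 0.2, so result = 1
(((((((P → P) → Q) → not Q) → P) → P) → Q) → P): 1 > 0.1, so result = 0.1
not P: Gödel ¬ of 0.1 = 0 (operand ≠ 0)
((((((((P → P) → Q) → not Q) → P) → P) → Q) → P) → not P): 0.1 > 0, so result = 0
not P: Gödel ¬ of 0.1 = 0 (operand ≠ 0)
(((((((((P → P) → Q) → not Q) → P) → P) → Q) → P) → not P) → not P): 0 ≤ 0, so result = 1
((((((((((P → P) → Q) → not Q) → P) → P) → Q) → P) → not P) → not P) → P): 1 > 0.1, so result = 0.1

0.10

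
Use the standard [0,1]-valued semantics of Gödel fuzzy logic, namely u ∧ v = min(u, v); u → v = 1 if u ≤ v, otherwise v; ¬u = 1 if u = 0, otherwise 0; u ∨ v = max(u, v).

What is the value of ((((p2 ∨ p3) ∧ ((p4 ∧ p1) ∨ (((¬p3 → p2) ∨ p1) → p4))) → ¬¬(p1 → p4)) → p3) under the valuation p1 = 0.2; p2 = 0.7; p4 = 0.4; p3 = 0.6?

0.60

(p2 ∨ p3) = max(0.7, 0.6) = 0.7
(p4 ∧ p1) = min(0.4, 0.2) = 0.2
¬p3: Gödel ¬ of 0.6 = 0 (operand ≠ 0)
(¬p3 → p2): 0 ≤ 0.7, so result = 1
((¬p3 → p2) ∨ p1) = max(1, 0.2) = 1
(((¬p3 → p2) ∨ p1) → p4): 1 > 0.4, so result = 0.4
((p4 ∧ p1) ∨ (((¬p3 → p2) ∨ p1) → p4)) = max(0.2, 0.4) = 0.4
((p2 ∨ p3) ∧ ((p4 ∧ p1) ∨ (((¬p3 → p2) ∨ p1) → p4))) = min(0.7, 0.4) = 0.4
(p1 → p4): 0.2 ≤ 0.4, so result = 1
¬(p1 → p4): Gödel ¬ of 1 = 0 (operand ≠ 0)
¬¬(p1 → p4): Gödel ¬ of 0 = 1 (operand is 0)
(((p2 ∨ p3) ∧ ((p4 ∧ p1) ∨ (((¬p3 → p2) ∨ p1) → p4))) → ¬¬(p1 → p4)): 0.4 ≤ 1, so result = 1
((((p2 ∨ p3) ∧ ((p4 ∧ p1) ∨ (((¬p3 → p2) ∨ p1) → p4))) → ¬¬(p1 → p4)) → p3): 1 > 0.6, so result = 0.6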